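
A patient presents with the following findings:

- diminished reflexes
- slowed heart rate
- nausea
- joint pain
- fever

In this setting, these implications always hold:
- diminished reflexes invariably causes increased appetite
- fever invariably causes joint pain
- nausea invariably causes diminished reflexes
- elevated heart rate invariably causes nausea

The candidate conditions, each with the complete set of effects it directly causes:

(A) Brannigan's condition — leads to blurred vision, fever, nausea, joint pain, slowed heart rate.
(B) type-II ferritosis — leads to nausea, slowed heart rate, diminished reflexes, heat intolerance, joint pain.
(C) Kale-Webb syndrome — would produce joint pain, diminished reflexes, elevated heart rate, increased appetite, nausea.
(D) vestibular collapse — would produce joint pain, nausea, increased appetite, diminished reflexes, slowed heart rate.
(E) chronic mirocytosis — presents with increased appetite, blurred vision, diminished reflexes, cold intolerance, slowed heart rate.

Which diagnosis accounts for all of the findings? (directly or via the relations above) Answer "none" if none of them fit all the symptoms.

A

Checking each candidate against the observations:
(A) Brannigan's condition — accounts for every observation (diminished reflexes via nausea → diminished reflexes)
(B) type-II ferritosis — does not account for fever
(C) Kale-Webb syndrome — diminished reflexes ✓; slowed heart rate ✗; nausea ✓; joint pain ✓; fever ✗
(D) vestibular collapse — does not account for fever
(E) chronic mirocytosis — diminished reflexes ✓; slowed heart rate ✓; nausea ✗; joint pain ✗; fever ✗
Only (A) is consistent with every observation.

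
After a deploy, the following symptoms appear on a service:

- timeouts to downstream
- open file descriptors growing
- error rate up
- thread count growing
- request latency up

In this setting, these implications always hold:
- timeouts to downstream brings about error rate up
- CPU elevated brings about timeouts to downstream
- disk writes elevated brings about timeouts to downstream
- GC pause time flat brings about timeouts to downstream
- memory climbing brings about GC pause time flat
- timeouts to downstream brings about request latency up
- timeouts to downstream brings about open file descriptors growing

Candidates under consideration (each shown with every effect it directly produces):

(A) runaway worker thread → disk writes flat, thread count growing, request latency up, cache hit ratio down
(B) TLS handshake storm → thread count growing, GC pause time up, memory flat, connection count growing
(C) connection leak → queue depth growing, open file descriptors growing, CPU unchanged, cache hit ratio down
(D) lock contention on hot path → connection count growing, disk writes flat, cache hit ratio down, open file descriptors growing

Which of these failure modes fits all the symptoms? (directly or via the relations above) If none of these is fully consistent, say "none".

none

Per-candidate check:
(A) runaway worker thread — timeouts to downstream NO; open file descriptors growing NO; error rate up NO; thread count growing yes; request latency up yes
(B) TLS handshake storm — timeouts to downstream NO; open file descriptors growing NO; error rate up NO; thread count growing yes; request latency up NO
(C) connection leak — timeouts to downstream NO; open file descriptors growing yes; error rate up NO; thread count growing NO; request latency up NO
(D) lock contention on hot path — timeouts to downstream NO; open file descriptors growing yes; error rate up NO; thread count growing NO; request latency up NO
None of the listed candidates fits everything.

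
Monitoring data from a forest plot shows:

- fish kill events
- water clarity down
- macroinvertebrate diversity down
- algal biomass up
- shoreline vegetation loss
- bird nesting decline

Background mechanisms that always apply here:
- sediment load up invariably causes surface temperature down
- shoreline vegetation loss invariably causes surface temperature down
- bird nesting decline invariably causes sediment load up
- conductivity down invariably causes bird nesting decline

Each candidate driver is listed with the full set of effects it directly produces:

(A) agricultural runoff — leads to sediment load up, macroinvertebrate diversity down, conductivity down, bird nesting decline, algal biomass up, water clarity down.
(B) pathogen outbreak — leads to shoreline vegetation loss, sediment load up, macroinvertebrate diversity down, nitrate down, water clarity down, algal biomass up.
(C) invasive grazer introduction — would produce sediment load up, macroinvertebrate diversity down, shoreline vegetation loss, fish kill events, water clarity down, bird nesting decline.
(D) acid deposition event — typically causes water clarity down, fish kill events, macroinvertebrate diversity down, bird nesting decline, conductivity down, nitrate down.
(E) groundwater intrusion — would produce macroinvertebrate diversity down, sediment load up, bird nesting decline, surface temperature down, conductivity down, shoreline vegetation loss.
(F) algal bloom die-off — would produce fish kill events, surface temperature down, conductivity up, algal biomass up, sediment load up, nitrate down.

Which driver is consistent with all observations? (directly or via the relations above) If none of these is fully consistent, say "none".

Per-candidate check:
(A) agricultural runoff — fish kill events miss; water clarity down match; macroinvertebrate diversity down match; algal biomass up match; shoreline vegetation loss miss; bird nesting decline match
(B) pathogen outbreak — does not account for fish kill events, bird nesting decline
(C) invasive grazer introduction — does not account for algal biomass up
(D) acid deposition event — fish kill events match; water clarity down match; macroinvertebrate diversity down match; algal biomass up miss; shoreline vegetation loss miss; bird nesting decline match
(E) groundwater intrusion — fish kill events miss; water clarity down miss; macroinvertebrate diversity down match; algal biomass up miss; shoreline vegetation loss match; bird nesting decline match
(F) algal bloom die-off — fish kill events match; water clarity down miss; macroinvertebrate diversity down miss; algal biomass up match; shoreline vegetation loss miss; bird nesting decline miss
Every candidate fails on at least one observation.

none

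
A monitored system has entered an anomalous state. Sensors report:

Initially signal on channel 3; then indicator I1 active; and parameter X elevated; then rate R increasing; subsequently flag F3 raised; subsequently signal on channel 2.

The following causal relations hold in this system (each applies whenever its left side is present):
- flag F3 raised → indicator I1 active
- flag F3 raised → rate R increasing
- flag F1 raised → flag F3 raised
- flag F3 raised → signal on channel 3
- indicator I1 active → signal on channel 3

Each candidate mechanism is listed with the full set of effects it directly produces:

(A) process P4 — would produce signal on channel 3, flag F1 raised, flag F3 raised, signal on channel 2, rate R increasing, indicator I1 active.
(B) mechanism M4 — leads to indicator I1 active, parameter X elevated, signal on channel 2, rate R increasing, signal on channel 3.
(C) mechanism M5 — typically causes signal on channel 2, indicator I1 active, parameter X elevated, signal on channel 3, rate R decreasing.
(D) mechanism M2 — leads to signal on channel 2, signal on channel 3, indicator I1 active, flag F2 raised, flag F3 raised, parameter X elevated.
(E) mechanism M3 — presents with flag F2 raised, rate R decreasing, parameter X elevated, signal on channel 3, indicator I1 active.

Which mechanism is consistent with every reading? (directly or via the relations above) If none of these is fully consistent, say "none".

D

For each candidate, compare predicted effects to what was observed:
(A) process P4 — does not account for parameter X elevated
(B) mechanism M4 — does not account for flag F3 raised
(C) mechanism M5 — signal on channel 3 match; indicator I1 active match; parameter X elevated match; rate R increasing miss; flag F3 raised miss; signal on channel 2 match
(D) mechanism M2 — signal on channel 3 match; indicator I1 active match; parameter X elevated match; rate R increasing match (through flag F3 raised → rate R increasing); flag F3 raised match; signal on channel 2 match
(E) mechanism M3 — fails on rate R increasing, flag F3 raised, signal on channel 2 (predicts rate R decreasing, not rate R increasing)
Only (D) is consistent with every observation.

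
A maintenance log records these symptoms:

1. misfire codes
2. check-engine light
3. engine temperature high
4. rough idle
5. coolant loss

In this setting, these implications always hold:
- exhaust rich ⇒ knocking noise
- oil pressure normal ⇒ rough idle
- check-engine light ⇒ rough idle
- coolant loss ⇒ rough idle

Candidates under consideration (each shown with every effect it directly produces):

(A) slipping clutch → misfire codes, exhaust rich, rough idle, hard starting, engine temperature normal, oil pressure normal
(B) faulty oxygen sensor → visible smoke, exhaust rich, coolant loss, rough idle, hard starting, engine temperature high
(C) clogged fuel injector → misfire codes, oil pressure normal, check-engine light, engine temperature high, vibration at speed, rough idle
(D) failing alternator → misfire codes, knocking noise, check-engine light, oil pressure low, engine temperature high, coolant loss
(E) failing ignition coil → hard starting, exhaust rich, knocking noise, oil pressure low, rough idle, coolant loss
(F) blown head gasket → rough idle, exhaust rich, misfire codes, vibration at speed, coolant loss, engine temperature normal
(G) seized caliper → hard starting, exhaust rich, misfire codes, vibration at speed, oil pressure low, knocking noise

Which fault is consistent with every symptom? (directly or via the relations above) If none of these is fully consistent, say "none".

Testing each hypothesis:
(A) slipping clutch — misfire codes ✓; check-engine light ✗; engine temperature high ✗; rough idle ✓; coolant loss ✗
(B) faulty oxygen sensor — does not account for misfire codes, check-engine light
(C) clogged fuel injector — misfire codes ✓; check-engine light ✓; engine temperature high ✓; rough idle ✓; coolant loss ✗
(D) failing alternator — accounts for every observation (rough idle by coolant loss → rough idle)
(E) failing ignition coil — does not account for misfire codes, check-engine light, engine temperature high
(F) blown head gasket — misfire codes ✓; check-engine light ✗; engine temperature high ✗; rough idle ✓; coolant loss ✓
(G) seized caliper — misfire codes ✓; check-engine light ✗; engine temperature high ✗; rough idle ✗; coolant loss ✗
(D) is the only candidate with no mismatches.

D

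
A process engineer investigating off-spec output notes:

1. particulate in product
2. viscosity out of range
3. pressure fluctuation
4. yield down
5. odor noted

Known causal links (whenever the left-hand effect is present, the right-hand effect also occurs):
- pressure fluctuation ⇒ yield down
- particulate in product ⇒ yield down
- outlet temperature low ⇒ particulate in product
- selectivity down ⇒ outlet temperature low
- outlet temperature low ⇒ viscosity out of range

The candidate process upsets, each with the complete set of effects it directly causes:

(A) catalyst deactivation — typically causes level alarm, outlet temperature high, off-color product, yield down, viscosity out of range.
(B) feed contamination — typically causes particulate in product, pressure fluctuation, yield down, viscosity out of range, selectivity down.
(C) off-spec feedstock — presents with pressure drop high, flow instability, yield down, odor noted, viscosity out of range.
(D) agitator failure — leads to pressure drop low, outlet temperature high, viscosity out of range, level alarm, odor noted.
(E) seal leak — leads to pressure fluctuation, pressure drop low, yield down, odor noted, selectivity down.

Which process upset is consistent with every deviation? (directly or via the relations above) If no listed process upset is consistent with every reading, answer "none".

E

For each candidate, compare predicted effects to what was observed:
(A) catalyst deactivation — particulate in product NO; viscosity out of range yes; pressure fluctuation NO; yield down yes; odor noted NO
(B) feed contamination — does not account for odor noted
(C) off-spec feedstock — does not account for particulate in product, pressure fluctuation
(D) agitator failure — does not account for particulate in product, pressure fluctuation, yield down
(E) seal leak — particulate in product yes (through selectivity down → outlet temperature low → particulate in product); viscosity out of range yes (through selectivity down → outlet temperature low → viscosity out of range); pressure fluctuation yes; yield down yes; odor noted yes
Only (E) is consistent with every observation.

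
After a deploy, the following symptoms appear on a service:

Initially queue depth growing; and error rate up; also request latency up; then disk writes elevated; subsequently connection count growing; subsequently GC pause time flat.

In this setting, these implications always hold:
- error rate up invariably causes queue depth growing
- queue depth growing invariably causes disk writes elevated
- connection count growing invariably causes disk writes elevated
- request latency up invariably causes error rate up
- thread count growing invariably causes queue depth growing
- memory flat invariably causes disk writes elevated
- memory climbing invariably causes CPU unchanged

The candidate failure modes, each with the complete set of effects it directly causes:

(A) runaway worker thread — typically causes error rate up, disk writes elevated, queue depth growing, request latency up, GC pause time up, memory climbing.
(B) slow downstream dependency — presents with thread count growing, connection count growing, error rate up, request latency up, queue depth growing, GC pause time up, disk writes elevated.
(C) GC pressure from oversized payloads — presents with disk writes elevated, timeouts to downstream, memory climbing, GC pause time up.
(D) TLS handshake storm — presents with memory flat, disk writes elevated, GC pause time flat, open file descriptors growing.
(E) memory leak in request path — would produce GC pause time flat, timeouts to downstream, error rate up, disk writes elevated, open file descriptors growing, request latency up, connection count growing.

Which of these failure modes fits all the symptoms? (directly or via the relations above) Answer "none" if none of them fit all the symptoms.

For each candidate, compare predicted effects to what was observed:
(A) runaway worker thread — queue depth growing +; error rate up +; request latency up +; disk writes elevated +; connection count growing -; GC pause time flat -
(B) slow downstream dependency — fails on GC pause time flat (predicts GC pause time up, not GC pause time flat)
(C) GC pressure from oversized payloads — queue depth growing -; error rate up -; request latency up -; disk writes elevated +; connection count growing -; GC pause time flat -
(D) TLS handshake storm — does not account for queue depth growing, error rate up, request latency up, connection count growing
(E) memory leak in request path — queue depth growing + (through error rate up → queue depth growing); error rate up +; request latency up +; disk writes elevated +; connection count growing +; GC pause time flat +
Only (E) is consistent with every observation.

E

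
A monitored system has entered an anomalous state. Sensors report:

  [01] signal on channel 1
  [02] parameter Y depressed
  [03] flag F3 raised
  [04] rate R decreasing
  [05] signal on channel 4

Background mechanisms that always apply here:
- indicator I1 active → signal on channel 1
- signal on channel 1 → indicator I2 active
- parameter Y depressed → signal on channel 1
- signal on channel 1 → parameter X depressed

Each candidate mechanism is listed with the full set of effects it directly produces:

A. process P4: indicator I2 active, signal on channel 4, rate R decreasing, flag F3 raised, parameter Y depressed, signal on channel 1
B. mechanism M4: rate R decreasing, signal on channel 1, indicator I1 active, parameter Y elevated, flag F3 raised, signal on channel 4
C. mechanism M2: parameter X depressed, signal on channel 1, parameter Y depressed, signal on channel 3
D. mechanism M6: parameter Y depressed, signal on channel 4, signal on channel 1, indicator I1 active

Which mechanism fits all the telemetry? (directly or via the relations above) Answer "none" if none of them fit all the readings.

A

For each candidate, compare predicted effects to what was observed:
(A) process P4 — accounts for every observation
(B) mechanism M4 — signal on channel 1 yes; parameter Y depressed NO; flag F3 raised yes; rate R decreasing yes; signal on channel 4 yes
(C) mechanism M2 — signal on channel 1 yes; parameter Y depressed yes; flag F3 raised NO; rate R decreasing NO; signal on channel 4 NO
(D) mechanism M6 — does not account for flag F3 raised, rate R decreasing
Only (A) is consistent with every observation.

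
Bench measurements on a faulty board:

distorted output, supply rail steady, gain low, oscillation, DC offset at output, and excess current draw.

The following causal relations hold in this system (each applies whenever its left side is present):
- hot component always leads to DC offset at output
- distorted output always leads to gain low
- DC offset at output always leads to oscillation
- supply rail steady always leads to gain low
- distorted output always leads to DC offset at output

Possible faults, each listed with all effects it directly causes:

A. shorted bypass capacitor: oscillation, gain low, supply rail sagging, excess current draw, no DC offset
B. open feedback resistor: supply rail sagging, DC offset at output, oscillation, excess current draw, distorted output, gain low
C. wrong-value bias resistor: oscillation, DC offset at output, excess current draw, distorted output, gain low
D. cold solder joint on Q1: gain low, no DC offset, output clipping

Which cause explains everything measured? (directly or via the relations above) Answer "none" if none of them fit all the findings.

none

Testing each hypothesis:
(A) shorted bypass capacitor — distorted output miss; supply rail steady miss; gain low match; oscillation match; DC offset at output miss; excess current draw match
(B) open feedback resistor — distorted output match; supply rail steady miss; gain low match; oscillation match; DC offset at output match; excess current draw match
(C) wrong-value bias resistor — does not account for supply rail steady
(D) cold solder joint on Q1 — distorted output miss; supply rail steady miss; gain low match; oscillation miss; DC offset at output miss; excess current draw miss
Every candidate fails on at least one observation.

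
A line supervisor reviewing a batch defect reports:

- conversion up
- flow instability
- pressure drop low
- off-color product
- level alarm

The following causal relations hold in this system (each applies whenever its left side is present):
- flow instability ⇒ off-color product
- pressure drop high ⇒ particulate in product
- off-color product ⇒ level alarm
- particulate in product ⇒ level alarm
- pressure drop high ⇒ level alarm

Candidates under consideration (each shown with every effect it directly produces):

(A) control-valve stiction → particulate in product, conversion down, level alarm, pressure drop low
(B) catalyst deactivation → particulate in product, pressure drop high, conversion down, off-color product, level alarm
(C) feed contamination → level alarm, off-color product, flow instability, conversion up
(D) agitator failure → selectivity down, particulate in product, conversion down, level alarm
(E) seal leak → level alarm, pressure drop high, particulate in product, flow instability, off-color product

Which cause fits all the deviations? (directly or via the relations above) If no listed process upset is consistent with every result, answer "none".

For each candidate, compare predicted effects to what was observed:
(A) control-valve stiction — conversion up miss; flow instability miss; pressure drop low match; off-color product miss; level alarm match
(B) catalyst deactivation — conversion up miss; flow instability miss; pressure drop low miss; off-color product match; level alarm match
(C) feed contamination — does not account for pressure drop low
(D) agitator failure — fails on conversion up, flow instability, pressure drop low, off-color product (predicts conversion down, not conversion up)
(E) seal leak — fails on conversion up, pressure drop low (predicts pressure drop high, not pressure drop low)
None of the listed candidates fits everything.

none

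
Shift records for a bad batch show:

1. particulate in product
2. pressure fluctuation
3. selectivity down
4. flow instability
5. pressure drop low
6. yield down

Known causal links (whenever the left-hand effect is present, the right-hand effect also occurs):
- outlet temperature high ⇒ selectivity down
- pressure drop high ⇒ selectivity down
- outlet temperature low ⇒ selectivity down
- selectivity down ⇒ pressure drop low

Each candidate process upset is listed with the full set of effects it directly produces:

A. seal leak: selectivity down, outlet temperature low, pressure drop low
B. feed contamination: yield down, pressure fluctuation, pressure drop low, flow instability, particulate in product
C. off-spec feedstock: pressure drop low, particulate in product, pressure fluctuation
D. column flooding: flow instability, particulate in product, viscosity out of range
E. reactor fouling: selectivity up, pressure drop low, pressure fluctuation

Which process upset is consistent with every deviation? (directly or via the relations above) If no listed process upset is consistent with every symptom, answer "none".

none

Checking each candidate against the observations:
(A) seal leak — particulate in product NO; pressure fluctuation NO; selectivity down yes; flow instability NO; pressure drop low yes; yield down NO
(B) feed contamination — does not account for selectivity down
(C) off-spec feedstock — particulate in product yes; pressure fluctuation yes; selectivity down NO; flow instability NO; pressure drop low yes; yield down NO
(D) column flooding — does not account for pressure fluctuation, selectivity down, pressure drop low, yield down
(E) reactor fouling — fails on particulate in product, selectivity down, flow instability, yield down (predicts selectivity up, not selectivity down)
Every candidate fails on at least one observation.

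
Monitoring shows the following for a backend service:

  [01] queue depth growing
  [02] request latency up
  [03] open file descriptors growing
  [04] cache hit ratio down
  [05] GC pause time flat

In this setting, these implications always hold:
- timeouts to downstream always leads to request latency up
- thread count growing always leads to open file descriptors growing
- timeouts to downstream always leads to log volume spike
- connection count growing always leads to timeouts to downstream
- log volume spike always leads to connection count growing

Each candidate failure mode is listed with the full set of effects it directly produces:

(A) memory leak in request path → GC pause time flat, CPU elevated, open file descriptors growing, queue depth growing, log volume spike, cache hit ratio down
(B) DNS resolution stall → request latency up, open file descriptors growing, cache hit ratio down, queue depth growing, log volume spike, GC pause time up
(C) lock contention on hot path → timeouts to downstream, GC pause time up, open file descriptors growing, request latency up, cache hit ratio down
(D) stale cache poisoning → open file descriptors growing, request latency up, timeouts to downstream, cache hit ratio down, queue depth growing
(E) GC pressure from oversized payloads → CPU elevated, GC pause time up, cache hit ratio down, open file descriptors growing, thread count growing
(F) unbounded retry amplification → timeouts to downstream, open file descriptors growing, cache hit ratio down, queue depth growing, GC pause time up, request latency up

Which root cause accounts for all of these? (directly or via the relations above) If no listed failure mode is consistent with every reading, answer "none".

A

For each candidate, compare predicted effects to what was observed:
(A) memory leak in request path — queue depth growing match; request latency up match (via log volume spike → connection count growing → timeouts to downstream → request latency up); open file descriptors growing match; cache hit ratio down match; GC pause time flat match
(B) DNS resolution stall — fails on GC pause time flat (predicts GC pause time up, not GC pause time flat)
(C) lock contention on hot path — fails on queue depth growing, GC pause time flat (predicts GC pause time up, not GC pause time flat)
(D) stale cache poisoning — queue depth growing match; request latency up match; open file descriptors growing match; cache hit ratio down match; GC pause time flat miss
(E) GC pressure from oversized payloads — queue depth growing miss; request latency up miss; open file descriptors growing match; cache hit ratio down match; GC pause time flat miss
(F) unbounded retry amplification — queue depth growing match; request latency up match; open file descriptors growing match; cache hit ratio down match; GC pause time flat miss
(A) is the only candidate with no mismatches.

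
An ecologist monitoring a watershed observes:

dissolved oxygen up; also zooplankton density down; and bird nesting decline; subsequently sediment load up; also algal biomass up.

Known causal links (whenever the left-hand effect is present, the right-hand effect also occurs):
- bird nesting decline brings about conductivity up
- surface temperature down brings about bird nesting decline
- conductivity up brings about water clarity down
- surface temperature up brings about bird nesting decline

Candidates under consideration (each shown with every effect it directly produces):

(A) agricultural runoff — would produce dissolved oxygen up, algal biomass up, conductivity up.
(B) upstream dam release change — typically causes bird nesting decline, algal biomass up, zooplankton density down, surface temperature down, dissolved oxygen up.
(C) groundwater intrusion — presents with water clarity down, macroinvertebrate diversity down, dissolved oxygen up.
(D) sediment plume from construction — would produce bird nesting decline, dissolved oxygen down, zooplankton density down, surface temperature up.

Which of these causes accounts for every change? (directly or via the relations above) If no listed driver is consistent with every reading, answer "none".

none

Per-candidate check:
(A) agricultural runoff — dissolved oxygen up match; zooplankton density down miss; bird nesting decline miss; sediment load up miss; algal biomass up match
(B) upstream dam release change — does not account for sediment load up
(C) groundwater intrusion — dissolved oxygen up match; zooplankton density down miss; bird nesting decline miss; sediment load up miss; algal biomass up miss
(D) sediment plume from construction — fails on dissolved oxygen up, sediment load up, algal biomass up (predicts dissolved oxygen down, not dissolved oxygen up)
None of the listed candidates fits everything.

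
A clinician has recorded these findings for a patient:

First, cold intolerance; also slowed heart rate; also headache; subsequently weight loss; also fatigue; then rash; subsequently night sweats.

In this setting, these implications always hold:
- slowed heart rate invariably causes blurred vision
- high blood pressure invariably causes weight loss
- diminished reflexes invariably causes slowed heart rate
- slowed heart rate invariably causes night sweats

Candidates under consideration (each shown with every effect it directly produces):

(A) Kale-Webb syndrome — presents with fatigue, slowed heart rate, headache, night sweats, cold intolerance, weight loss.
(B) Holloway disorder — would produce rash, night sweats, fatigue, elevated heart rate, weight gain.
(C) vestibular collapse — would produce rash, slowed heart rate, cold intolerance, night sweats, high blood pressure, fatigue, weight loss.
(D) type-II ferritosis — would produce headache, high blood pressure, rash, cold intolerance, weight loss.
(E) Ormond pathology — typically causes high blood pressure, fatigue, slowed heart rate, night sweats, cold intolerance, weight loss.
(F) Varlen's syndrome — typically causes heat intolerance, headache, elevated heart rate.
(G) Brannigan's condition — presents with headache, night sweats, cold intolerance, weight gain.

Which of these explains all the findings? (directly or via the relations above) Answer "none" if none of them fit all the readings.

none

Checking each candidate against the observations:
(A) Kale-Webb syndrome — does not account for rash
(B) Holloway disorder — fails on cold intolerance, slowed heart rate, headache, weight loss (predicts elevated heart rate, not slowed heart rate; predicts weight gain, not weight loss)
(C) vestibular collapse — cold intolerance ✓; slowed heart rate ✓; headache ✗; weight loss ✓; fatigue ✓; rash ✓; night sweats ✓
(D) type-II ferritosis — does not account for slowed heart rate, fatigue, night sweats
(E) Ormond pathology — cold intolerance ✓; slowed heart rate ✓; headache ✗; weight loss ✓; fatigue ✓; rash ✗; night sweats ✓
(F) Varlen's syndrome — fails on cold intolerance, slowed heart rate, weight loss, fatigue, rash, night sweats (predicts heat intolerance, not cold intolerance; predicts elevated heart rate, not slowed heart rate)
(G) Brannigan's condition — fails on slowed heart rate, weight loss, fatigue, rash (predicts weight gain, not weight loss)
No candidate is consistent with all observations.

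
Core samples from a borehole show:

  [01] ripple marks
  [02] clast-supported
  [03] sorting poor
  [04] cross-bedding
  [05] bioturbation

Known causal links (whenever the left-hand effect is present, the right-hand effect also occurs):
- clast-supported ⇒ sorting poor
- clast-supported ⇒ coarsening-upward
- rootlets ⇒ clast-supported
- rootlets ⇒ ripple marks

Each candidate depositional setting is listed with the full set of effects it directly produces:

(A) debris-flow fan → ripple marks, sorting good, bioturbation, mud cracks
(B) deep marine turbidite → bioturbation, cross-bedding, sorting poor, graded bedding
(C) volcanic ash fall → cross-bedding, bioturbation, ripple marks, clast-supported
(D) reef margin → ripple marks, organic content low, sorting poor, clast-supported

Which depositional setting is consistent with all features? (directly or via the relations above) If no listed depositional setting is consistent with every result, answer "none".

Per-candidate check:
(A) debris-flow fan — ripple marks match; clast-supported miss; sorting poor miss; cross-bedding miss; bioturbation match
(B) deep marine turbidite — ripple marks miss; clast-supported miss; sorting poor match; cross-bedding match; bioturbation match
(C) volcanic ash fall — ripple marks match; clast-supported match; sorting poor match (through clast-supported → sorting poor); cross-bedding match; bioturbation match
(D) reef margin — ripple marks match; clast-supported match; sorting poor match; cross-bedding miss; bioturbation miss
(C) is the only candidate with no mismatches.

C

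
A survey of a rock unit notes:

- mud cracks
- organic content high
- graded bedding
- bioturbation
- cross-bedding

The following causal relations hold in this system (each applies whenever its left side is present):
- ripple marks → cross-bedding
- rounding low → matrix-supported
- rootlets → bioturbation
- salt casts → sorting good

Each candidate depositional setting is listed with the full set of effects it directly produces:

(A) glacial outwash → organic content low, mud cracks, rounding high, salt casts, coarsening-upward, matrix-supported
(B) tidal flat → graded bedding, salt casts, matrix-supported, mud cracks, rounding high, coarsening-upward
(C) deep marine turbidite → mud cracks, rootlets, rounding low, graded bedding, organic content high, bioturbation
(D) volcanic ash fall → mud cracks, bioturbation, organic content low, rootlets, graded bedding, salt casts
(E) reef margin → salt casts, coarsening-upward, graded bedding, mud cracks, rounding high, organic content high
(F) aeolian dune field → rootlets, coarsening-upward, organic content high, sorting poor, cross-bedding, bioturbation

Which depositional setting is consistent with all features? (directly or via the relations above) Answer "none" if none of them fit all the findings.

none

Checking each candidate against the observations:
(A) glacial outwash — fails on organic content high, graded bedding, bioturbation, cross-bedding (predicts organic content low, not organic content high)
(B) tidal flat — does not account for organic content high, bioturbation, cross-bedding
(C) deep marine turbidite — does not account for cross-bedding
(D) volcanic ash fall — mud cracks yes; organic content high NO; graded bedding yes; bioturbation yes; cross-bedding NO
(E) reef margin — mud cracks yes; organic content high yes; graded bedding yes; bioturbation NO; cross-bedding NO
(F) aeolian dune field — mud cracks NO; organic content high yes; graded bedding NO; bioturbation yes; cross-bedding yes
Every candidate fails on at least one observation.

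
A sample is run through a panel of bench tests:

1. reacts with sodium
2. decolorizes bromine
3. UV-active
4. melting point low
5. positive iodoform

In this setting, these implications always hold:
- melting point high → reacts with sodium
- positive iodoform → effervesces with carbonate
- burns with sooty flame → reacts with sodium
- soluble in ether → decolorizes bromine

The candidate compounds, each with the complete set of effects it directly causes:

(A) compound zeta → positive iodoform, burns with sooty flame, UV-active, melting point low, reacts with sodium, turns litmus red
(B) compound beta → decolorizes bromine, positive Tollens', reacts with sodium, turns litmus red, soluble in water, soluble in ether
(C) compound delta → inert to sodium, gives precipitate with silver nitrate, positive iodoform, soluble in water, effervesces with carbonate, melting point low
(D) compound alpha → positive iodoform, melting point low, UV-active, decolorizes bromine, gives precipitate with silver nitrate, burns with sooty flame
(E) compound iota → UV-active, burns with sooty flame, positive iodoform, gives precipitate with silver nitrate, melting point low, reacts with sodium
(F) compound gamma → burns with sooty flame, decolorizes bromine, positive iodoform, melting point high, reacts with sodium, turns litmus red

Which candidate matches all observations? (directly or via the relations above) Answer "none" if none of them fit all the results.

Per-candidate check:
(A) compound zeta — reacts with sodium ✓; decolorizes bromine ✗; UV-active ✓; melting point low ✓; positive iodoform ✓
(B) compound beta — does not account for UV-active, melting point low, positive iodoform
(C) compound delta — reacts with sodium ✗; decolorizes bromine ✗; UV-active ✗; melting point low ✓; positive iodoform ✓
(D) compound alpha — accounts for every observation (reacts with sodium through burns with sooty flame → reacts with sodium)
(E) compound iota — does not account for decolorizes bromine
(F) compound gamma — reacts with sodium ✓; decolorizes bromine ✓; UV-active ✗; melting point low ✗; positive iodoform ✓
(D) alone accounts for all the evidence.

D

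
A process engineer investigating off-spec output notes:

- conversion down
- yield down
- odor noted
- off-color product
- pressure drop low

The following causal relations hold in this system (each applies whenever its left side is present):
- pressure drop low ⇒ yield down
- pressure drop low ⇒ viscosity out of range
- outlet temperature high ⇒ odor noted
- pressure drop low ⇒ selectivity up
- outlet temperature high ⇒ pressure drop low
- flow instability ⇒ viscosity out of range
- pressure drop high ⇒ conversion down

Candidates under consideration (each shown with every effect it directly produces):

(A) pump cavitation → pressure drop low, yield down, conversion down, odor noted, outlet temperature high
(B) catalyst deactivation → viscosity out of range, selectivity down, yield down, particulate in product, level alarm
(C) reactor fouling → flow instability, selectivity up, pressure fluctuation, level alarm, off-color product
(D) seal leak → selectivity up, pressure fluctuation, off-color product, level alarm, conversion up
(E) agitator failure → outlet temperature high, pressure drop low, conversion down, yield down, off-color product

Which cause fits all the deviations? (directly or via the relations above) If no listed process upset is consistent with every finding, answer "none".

Per-candidate check:
(A) pump cavitation — does not account for off-color product
(B) catalyst deactivation — does not account for conversion down, odor noted, off-color product, pressure drop low
(C) reactor fouling — does not account for conversion down, yield down, odor noted, pressure drop low
(D) seal leak — fails on conversion down, yield down, odor noted, pressure drop low (predicts conversion up, not conversion down)
(E) agitator failure — conversion down match; yield down match; odor noted match (through outlet temperature high → odor noted); off-color product match; pressure drop low match
(E) is the only candidate with no mismatches.

E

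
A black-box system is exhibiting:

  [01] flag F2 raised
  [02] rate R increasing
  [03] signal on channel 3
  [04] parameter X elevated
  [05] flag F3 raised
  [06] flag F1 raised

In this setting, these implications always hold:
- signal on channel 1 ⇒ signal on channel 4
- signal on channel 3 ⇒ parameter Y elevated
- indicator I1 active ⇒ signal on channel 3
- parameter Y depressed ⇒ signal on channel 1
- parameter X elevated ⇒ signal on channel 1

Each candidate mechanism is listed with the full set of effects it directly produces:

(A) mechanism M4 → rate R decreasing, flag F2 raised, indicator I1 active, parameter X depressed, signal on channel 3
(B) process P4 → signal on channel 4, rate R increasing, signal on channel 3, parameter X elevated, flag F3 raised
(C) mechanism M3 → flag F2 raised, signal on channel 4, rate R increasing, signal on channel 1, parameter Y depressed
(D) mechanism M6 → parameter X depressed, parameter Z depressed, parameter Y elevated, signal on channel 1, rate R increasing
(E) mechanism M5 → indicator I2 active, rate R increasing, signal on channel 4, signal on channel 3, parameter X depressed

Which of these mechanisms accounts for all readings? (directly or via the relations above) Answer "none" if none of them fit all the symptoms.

none

For each candidate, compare predicted effects to what was observed:
(A) mechanism M4 — flag F2 raised yes; rate R increasing NO; signal on channel 3 yes; parameter X elevated NO; flag F3 raised NO; flag F1 raised NO
(B) process P4 — flag F2 raised NO; rate R increasing yes; signal on channel 3 yes; parameter X elevated yes; flag F3 raised yes; flag F1 raised NO
(C) mechanism M3 — does not account for signal on channel 3, parameter X elevated, flag F3 raised, flag F1 raised
(D) mechanism M6 — fails on flag F2 raised, signal on channel 3, parameter X elevated, flag F3 raised, flag F1 raised (predicts parameter X depressed, not parameter X elevated)
(E) mechanism M5 — flag F2 raised NO; rate R increasing yes; signal on channel 3 yes; parameter X elevated NO; flag F3 raised NO; flag F1 raised NO
Every candidate fails on at least one observation.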